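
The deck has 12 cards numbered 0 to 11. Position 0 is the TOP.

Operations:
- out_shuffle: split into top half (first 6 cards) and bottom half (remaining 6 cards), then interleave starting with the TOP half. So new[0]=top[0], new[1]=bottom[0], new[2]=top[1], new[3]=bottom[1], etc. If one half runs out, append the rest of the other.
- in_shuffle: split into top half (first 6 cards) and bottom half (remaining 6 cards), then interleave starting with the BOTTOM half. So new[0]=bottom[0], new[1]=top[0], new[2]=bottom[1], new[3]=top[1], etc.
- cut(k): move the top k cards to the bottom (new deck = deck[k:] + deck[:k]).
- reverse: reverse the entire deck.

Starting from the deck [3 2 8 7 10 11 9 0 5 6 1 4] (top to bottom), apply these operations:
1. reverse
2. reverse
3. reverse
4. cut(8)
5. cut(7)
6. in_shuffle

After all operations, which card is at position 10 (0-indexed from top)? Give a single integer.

After op 1 (reverse): [4 1 6 5 0 9 11 10 7 8 2 3]
After op 2 (reverse): [3 2 8 7 10 11 9 0 5 6 1 4]
After op 3 (reverse): [4 1 6 5 0 9 11 10 7 8 2 3]
After op 4 (cut(8)): [7 8 2 3 4 1 6 5 0 9 11 10]
After op 5 (cut(7)): [5 0 9 11 10 7 8 2 3 4 1 6]
After op 6 (in_shuffle): [8 5 2 0 3 9 4 11 1 10 6 7]
Position 10: card 6.

Answer: 6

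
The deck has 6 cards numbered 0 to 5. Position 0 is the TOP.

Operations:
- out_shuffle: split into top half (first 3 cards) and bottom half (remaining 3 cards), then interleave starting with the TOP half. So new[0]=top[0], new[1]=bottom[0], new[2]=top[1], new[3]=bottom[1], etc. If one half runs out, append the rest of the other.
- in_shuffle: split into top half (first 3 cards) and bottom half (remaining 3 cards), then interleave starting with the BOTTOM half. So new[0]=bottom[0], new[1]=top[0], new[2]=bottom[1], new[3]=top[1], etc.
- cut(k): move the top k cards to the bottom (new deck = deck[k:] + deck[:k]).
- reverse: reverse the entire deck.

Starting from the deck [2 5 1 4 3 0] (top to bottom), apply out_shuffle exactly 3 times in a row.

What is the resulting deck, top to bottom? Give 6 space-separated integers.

Answer: 2 1 3 5 4 0

Derivation:
After op 1 (out_shuffle): [2 4 5 3 1 0]
After op 2 (out_shuffle): [2 3 4 1 5 0]
After op 3 (out_shuffle): [2 1 3 5 4 0]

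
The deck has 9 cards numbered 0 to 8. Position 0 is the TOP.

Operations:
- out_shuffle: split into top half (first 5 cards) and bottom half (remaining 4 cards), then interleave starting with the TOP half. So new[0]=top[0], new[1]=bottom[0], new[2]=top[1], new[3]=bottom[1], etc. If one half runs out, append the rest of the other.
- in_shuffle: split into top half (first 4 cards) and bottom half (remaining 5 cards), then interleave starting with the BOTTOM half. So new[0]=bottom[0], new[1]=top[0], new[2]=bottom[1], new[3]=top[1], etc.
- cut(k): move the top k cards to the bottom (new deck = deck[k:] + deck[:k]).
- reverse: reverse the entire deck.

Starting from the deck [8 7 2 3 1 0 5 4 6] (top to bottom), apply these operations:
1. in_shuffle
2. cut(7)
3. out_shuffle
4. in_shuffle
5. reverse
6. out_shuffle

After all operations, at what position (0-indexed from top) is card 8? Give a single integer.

After op 1 (in_shuffle): [1 8 0 7 5 2 4 3 6]
After op 2 (cut(7)): [3 6 1 8 0 7 5 2 4]
After op 3 (out_shuffle): [3 7 6 5 1 2 8 4 0]
After op 4 (in_shuffle): [1 3 2 7 8 6 4 5 0]
After op 5 (reverse): [0 5 4 6 8 7 2 3 1]
After op 6 (out_shuffle): [0 7 5 2 4 3 6 1 8]
Card 8 is at position 8.

Answer: 8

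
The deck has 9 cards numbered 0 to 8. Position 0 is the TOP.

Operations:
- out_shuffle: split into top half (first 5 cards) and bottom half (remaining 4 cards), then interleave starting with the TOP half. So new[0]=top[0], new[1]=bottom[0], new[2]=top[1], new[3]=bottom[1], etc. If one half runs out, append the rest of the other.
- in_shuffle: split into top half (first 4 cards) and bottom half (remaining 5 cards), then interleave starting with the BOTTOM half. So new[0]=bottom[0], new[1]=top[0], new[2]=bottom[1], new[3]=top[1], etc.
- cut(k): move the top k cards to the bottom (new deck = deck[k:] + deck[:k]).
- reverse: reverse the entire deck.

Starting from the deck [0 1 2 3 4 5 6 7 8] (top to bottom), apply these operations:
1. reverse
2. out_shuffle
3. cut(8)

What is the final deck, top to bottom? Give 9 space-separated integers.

After op 1 (reverse): [8 7 6 5 4 3 2 1 0]
After op 2 (out_shuffle): [8 3 7 2 6 1 5 0 4]
After op 3 (cut(8)): [4 8 3 7 2 6 1 5 0]

Answer: 4 8 3 7 2 6 1 5 0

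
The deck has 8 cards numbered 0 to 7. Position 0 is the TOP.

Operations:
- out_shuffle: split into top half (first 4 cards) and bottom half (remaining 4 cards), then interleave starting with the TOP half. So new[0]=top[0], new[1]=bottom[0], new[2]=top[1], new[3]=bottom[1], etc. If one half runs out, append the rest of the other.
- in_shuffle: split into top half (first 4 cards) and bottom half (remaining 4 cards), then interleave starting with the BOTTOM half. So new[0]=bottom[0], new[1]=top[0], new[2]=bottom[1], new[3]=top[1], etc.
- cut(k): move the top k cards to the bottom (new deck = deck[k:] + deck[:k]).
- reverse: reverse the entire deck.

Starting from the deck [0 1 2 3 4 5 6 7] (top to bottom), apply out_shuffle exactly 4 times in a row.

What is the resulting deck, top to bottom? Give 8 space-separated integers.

Answer: 0 4 1 5 2 6 3 7

Derivation:
After op 1 (out_shuffle): [0 4 1 5 2 6 3 7]
After op 2 (out_shuffle): [0 2 4 6 1 3 5 7]
After op 3 (out_shuffle): [0 1 2 3 4 5 6 7]
After op 4 (out_shuffle): [0 4 1 5 2 6 3 7]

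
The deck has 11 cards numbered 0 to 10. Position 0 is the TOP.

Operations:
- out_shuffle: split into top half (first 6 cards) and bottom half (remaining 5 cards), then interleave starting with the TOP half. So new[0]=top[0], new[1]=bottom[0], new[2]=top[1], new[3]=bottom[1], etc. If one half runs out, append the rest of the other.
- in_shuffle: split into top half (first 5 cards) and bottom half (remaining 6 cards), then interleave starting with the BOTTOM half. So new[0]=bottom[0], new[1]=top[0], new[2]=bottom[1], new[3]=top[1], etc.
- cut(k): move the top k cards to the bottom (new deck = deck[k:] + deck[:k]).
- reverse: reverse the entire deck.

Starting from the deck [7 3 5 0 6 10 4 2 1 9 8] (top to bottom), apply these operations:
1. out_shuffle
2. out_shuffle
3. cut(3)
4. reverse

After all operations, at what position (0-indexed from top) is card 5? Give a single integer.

After op 1 (out_shuffle): [7 4 3 2 5 1 0 9 6 8 10]
After op 2 (out_shuffle): [7 0 4 9 3 6 2 8 5 10 1]
After op 3 (cut(3)): [9 3 6 2 8 5 10 1 7 0 4]
After op 4 (reverse): [4 0 7 1 10 5 8 2 6 3 9]
Card 5 is at position 5.

Answer: 5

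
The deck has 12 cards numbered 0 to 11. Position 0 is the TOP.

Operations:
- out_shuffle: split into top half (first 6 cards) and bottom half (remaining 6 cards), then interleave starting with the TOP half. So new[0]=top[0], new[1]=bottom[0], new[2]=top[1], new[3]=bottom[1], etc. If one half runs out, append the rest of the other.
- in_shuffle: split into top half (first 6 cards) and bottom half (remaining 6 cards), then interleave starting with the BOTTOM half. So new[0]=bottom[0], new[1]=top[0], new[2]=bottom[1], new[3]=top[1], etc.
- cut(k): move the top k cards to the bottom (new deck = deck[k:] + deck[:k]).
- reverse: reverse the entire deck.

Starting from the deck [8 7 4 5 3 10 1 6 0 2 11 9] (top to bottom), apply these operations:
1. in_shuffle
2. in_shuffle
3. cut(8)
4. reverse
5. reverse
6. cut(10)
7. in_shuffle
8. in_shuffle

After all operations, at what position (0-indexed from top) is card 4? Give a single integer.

Answer: 10

Derivation:
After op 1 (in_shuffle): [1 8 6 7 0 4 2 5 11 3 9 10]
After op 2 (in_shuffle): [2 1 5 8 11 6 3 7 9 0 10 4]
After op 3 (cut(8)): [9 0 10 4 2 1 5 8 11 6 3 7]
After op 4 (reverse): [7 3 6 11 8 5 1 2 4 10 0 9]
After op 5 (reverse): [9 0 10 4 2 1 5 8 11 6 3 7]
After op 6 (cut(10)): [3 7 9 0 10 4 2 1 5 8 11 6]
After op 7 (in_shuffle): [2 3 1 7 5 9 8 0 11 10 6 4]
After op 8 (in_shuffle): [8 2 0 3 11 1 10 7 6 5 4 9]
Card 4 is at position 10.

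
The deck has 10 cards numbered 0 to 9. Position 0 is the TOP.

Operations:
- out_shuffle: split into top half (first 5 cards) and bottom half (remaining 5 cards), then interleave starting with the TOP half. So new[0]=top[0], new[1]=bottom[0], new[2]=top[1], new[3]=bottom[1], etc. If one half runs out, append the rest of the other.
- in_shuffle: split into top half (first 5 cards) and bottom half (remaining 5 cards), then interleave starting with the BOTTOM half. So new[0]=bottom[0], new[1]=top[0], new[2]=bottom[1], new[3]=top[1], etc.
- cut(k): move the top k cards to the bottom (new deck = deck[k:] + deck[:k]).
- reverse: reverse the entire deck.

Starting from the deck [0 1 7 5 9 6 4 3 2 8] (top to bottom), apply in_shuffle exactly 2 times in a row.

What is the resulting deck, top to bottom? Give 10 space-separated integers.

After op 1 (in_shuffle): [6 0 4 1 3 7 2 5 8 9]
After op 2 (in_shuffle): [7 6 2 0 5 4 8 1 9 3]

Answer: 7 6 2 0 5 4 8 1 9 3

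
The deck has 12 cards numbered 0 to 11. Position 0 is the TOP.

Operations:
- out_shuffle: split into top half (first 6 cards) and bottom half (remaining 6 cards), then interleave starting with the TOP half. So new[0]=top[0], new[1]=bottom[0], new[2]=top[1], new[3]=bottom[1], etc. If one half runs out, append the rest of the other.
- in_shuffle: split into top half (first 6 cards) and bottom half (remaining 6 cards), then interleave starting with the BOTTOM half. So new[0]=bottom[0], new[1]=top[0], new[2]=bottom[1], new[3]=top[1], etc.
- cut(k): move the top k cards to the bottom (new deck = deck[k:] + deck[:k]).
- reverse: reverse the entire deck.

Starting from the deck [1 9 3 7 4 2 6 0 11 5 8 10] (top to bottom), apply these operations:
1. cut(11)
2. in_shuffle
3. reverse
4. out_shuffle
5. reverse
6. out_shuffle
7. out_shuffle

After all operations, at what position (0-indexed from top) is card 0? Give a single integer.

Answer: 10

Derivation:
After op 1 (cut(11)): [10 1 9 3 7 4 2 6 0 11 5 8]
After op 2 (in_shuffle): [2 10 6 1 0 9 11 3 5 7 8 4]
After op 3 (reverse): [4 8 7 5 3 11 9 0 1 6 10 2]
After op 4 (out_shuffle): [4 9 8 0 7 1 5 6 3 10 11 2]
After op 5 (reverse): [2 11 10 3 6 5 1 7 0 8 9 4]
After op 6 (out_shuffle): [2 1 11 7 10 0 3 8 6 9 5 4]
After op 7 (out_shuffle): [2 3 1 8 11 6 7 9 10 5 0 4]
Card 0 is at position 10.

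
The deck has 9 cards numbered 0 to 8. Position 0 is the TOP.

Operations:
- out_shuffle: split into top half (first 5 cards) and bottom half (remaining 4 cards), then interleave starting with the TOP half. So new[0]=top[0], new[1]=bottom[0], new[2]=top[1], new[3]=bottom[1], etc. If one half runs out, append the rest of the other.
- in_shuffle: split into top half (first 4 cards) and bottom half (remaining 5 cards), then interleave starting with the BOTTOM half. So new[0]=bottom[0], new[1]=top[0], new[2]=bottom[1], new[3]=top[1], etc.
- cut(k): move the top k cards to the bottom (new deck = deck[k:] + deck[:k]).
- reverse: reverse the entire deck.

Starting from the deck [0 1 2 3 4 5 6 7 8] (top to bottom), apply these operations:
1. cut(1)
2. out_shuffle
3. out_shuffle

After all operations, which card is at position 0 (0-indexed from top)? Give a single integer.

Answer: 1

Derivation:
After op 1 (cut(1)): [1 2 3 4 5 6 7 8 0]
After op 2 (out_shuffle): [1 6 2 7 3 8 4 0 5]
After op 3 (out_shuffle): [1 8 6 4 2 0 7 5 3]
Position 0: card 1.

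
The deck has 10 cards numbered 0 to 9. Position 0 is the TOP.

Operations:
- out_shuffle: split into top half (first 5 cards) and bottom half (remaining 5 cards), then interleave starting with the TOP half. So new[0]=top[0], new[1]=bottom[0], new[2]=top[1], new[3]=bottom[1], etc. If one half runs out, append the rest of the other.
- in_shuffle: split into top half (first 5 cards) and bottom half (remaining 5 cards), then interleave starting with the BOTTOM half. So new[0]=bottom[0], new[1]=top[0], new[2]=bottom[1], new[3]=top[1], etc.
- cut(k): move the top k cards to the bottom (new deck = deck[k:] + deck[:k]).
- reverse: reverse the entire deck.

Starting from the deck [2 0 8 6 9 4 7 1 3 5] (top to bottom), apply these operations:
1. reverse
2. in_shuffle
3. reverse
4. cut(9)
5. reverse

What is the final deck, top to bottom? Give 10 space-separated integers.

After op 1 (reverse): [5 3 1 7 4 9 6 8 0 2]
After op 2 (in_shuffle): [9 5 6 3 8 1 0 7 2 4]
After op 3 (reverse): [4 2 7 0 1 8 3 6 5 9]
After op 4 (cut(9)): [9 4 2 7 0 1 8 3 6 5]
After op 5 (reverse): [5 6 3 8 1 0 7 2 4 9]

Answer: 5 6 3 8 1 0 7 2 4 9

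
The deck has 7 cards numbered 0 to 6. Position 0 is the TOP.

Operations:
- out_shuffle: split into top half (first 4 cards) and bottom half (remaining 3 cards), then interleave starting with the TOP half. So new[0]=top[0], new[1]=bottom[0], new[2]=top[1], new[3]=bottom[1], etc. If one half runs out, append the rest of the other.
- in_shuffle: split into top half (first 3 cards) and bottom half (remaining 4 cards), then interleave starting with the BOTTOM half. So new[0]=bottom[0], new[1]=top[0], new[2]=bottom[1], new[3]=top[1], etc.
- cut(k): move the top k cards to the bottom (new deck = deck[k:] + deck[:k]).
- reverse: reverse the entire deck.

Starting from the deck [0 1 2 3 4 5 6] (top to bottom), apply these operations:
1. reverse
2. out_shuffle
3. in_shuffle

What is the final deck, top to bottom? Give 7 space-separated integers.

After op 1 (reverse): [6 5 4 3 2 1 0]
After op 2 (out_shuffle): [6 2 5 1 4 0 3]
After op 3 (in_shuffle): [1 6 4 2 0 5 3]

Answer: 1 6 4 2 0 5 3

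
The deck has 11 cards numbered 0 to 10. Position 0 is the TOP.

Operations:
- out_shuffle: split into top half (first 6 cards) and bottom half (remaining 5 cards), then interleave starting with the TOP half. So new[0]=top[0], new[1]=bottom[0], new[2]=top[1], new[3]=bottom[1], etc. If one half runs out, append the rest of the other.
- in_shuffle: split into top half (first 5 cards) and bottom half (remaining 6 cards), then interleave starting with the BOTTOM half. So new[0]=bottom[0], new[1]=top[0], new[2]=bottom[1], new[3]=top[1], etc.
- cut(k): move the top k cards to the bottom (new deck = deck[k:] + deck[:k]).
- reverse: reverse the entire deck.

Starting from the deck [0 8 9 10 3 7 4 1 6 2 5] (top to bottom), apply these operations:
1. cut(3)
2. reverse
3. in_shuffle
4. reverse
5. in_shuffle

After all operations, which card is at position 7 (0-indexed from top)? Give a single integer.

Answer: 5

Derivation:
After op 1 (cut(3)): [10 3 7 4 1 6 2 5 0 8 9]
After op 2 (reverse): [9 8 0 5 2 6 1 4 7 3 10]
After op 3 (in_shuffle): [6 9 1 8 4 0 7 5 3 2 10]
After op 4 (reverse): [10 2 3 5 7 0 4 8 1 9 6]
After op 5 (in_shuffle): [0 10 4 2 8 3 1 5 9 7 6]
Position 7: card 5.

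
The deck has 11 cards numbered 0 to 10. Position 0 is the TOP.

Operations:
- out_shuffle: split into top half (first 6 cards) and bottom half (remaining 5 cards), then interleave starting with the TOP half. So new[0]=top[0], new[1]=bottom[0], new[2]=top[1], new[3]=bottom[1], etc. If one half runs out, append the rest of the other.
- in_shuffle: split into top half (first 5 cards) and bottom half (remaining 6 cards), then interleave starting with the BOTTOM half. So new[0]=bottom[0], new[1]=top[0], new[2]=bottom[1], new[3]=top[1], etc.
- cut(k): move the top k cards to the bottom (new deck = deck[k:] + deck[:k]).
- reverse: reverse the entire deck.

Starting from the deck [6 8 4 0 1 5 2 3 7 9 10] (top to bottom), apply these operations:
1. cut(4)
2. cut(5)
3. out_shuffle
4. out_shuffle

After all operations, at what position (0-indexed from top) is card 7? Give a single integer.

After op 1 (cut(4)): [1 5 2 3 7 9 10 6 8 4 0]
After op 2 (cut(5)): [9 10 6 8 4 0 1 5 2 3 7]
After op 3 (out_shuffle): [9 1 10 5 6 2 8 3 4 7 0]
After op 4 (out_shuffle): [9 8 1 3 10 4 5 7 6 0 2]
Card 7 is at position 7.

Answer: 7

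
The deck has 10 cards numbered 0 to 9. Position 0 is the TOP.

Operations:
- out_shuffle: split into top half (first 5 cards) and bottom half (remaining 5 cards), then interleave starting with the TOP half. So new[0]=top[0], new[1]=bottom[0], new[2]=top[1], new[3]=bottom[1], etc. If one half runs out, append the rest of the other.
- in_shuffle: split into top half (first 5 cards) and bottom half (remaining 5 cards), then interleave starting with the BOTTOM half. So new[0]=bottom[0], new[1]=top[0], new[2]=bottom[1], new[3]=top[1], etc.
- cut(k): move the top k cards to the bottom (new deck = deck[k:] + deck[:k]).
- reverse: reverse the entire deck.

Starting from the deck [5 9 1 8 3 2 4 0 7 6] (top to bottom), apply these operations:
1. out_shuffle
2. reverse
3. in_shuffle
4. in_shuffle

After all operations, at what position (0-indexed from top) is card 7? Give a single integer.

Answer: 0

Derivation:
After op 1 (out_shuffle): [5 2 9 4 1 0 8 7 3 6]
After op 2 (reverse): [6 3 7 8 0 1 4 9 2 5]
After op 3 (in_shuffle): [1 6 4 3 9 7 2 8 5 0]
After op 4 (in_shuffle): [7 1 2 6 8 4 5 3 0 9]
Card 7 is at position 0.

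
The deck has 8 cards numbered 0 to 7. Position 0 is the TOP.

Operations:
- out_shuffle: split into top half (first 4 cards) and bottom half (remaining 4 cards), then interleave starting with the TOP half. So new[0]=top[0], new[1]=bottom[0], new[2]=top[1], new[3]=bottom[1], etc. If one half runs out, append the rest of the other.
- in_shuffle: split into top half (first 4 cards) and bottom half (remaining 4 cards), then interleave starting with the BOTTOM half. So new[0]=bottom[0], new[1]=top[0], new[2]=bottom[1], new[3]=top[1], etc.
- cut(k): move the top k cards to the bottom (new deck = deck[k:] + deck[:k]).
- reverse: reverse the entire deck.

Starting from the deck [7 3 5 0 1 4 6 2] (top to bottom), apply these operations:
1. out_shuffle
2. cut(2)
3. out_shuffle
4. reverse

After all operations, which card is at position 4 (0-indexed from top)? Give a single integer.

Answer: 2

Derivation:
After op 1 (out_shuffle): [7 1 3 4 5 6 0 2]
After op 2 (cut(2)): [3 4 5 6 0 2 7 1]
After op 3 (out_shuffle): [3 0 4 2 5 7 6 1]
After op 4 (reverse): [1 6 7 5 2 4 0 3]
Position 4: card 2.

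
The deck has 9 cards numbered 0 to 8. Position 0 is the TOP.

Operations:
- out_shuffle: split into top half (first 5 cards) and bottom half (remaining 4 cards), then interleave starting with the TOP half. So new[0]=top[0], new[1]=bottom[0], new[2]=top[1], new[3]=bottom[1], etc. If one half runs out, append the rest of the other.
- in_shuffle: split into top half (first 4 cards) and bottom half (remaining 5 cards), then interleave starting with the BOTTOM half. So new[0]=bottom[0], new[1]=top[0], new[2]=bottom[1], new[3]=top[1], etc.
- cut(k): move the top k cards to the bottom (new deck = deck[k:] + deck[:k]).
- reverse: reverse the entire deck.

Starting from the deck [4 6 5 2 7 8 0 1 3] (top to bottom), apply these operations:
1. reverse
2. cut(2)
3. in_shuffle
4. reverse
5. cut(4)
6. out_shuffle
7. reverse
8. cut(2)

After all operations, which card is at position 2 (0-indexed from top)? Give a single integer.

Answer: 6

Derivation:
After op 1 (reverse): [3 1 0 8 7 2 5 6 4]
After op 2 (cut(2)): [0 8 7 2 5 6 4 3 1]
After op 3 (in_shuffle): [5 0 6 8 4 7 3 2 1]
After op 4 (reverse): [1 2 3 7 4 8 6 0 5]
After op 5 (cut(4)): [4 8 6 0 5 1 2 3 7]
After op 6 (out_shuffle): [4 1 8 2 6 3 0 7 5]
After op 7 (reverse): [5 7 0 3 6 2 8 1 4]
After op 8 (cut(2)): [0 3 6 2 8 1 4 5 7]
Position 2: card 6.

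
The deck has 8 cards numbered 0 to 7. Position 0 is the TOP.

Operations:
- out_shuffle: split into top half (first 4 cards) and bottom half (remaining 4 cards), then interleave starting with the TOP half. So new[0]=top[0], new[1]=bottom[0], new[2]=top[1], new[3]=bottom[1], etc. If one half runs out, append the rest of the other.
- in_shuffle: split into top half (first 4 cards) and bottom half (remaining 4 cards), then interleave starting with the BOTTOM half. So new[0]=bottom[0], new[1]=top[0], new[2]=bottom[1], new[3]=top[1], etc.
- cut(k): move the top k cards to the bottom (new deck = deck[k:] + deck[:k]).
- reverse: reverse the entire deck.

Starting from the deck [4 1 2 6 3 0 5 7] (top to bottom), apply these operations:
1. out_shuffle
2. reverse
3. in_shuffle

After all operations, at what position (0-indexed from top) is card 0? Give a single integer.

Answer: 0

Derivation:
After op 1 (out_shuffle): [4 3 1 0 2 5 6 7]
After op 2 (reverse): [7 6 5 2 0 1 3 4]
After op 3 (in_shuffle): [0 7 1 6 3 5 4 2]
Card 0 is at position 0.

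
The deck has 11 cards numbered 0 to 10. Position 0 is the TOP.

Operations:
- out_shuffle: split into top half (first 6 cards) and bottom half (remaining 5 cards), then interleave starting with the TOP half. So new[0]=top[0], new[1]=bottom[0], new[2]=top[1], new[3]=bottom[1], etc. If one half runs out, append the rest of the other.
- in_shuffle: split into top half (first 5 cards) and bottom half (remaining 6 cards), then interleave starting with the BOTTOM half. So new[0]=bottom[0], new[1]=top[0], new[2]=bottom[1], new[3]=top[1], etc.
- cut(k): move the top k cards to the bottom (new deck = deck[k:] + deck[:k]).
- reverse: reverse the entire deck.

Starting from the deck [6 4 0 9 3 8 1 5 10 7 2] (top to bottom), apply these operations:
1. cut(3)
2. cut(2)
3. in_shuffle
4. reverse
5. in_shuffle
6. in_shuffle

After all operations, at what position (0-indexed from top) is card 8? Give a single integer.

After op 1 (cut(3)): [9 3 8 1 5 10 7 2 6 4 0]
After op 2 (cut(2)): [8 1 5 10 7 2 6 4 0 9 3]
After op 3 (in_shuffle): [2 8 6 1 4 5 0 10 9 7 3]
After op 4 (reverse): [3 7 9 10 0 5 4 1 6 8 2]
After op 5 (in_shuffle): [5 3 4 7 1 9 6 10 8 0 2]
After op 6 (in_shuffle): [9 5 6 3 10 4 8 7 0 1 2]
Card 8 is at position 6.

Answer: 6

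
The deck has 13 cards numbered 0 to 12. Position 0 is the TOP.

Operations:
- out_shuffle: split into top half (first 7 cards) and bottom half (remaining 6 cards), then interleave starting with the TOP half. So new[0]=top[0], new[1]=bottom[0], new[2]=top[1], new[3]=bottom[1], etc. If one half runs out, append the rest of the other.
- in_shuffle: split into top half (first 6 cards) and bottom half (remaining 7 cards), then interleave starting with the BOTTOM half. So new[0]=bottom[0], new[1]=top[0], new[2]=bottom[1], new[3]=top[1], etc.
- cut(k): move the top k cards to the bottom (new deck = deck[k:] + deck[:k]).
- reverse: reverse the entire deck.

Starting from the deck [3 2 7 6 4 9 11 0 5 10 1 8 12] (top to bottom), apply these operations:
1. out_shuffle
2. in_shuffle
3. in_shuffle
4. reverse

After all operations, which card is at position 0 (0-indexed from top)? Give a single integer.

After op 1 (out_shuffle): [3 0 2 5 7 10 6 1 4 8 9 12 11]
After op 2 (in_shuffle): [6 3 1 0 4 2 8 5 9 7 12 10 11]
After op 3 (in_shuffle): [8 6 5 3 9 1 7 0 12 4 10 2 11]
After op 4 (reverse): [11 2 10 4 12 0 7 1 9 3 5 6 8]
Position 0: card 11.

Answer: 11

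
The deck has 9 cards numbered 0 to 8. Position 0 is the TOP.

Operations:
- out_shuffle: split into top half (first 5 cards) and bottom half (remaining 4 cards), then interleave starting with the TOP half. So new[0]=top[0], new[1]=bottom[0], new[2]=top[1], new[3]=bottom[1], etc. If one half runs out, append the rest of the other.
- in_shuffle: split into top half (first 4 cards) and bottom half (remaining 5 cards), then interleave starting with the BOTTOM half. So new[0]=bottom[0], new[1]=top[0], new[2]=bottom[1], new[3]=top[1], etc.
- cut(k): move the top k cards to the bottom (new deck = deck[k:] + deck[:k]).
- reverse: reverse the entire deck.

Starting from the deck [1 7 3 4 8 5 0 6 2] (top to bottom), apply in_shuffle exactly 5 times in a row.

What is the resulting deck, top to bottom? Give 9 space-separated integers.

Answer: 7 4 5 6 1 3 8 0 2

Derivation:
After op 1 (in_shuffle): [8 1 5 7 0 3 6 4 2]
After op 2 (in_shuffle): [0 8 3 1 6 5 4 7 2]
After op 3 (in_shuffle): [6 0 5 8 4 3 7 1 2]
After op 4 (in_shuffle): [4 6 3 0 7 5 1 8 2]
After op 5 (in_shuffle): [7 4 5 6 1 3 8 0 2]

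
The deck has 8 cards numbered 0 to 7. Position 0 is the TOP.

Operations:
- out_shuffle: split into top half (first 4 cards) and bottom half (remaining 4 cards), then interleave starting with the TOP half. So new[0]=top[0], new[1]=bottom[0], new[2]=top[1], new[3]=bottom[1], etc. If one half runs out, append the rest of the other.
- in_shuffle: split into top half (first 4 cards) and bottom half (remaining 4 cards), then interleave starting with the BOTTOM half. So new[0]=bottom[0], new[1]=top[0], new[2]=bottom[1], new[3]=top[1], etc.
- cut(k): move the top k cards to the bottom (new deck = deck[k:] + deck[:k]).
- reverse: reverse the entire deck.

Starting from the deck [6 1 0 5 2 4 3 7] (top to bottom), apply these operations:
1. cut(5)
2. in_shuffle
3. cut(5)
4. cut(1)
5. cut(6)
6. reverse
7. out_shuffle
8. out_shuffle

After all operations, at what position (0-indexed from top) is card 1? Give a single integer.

After op 1 (cut(5)): [4 3 7 6 1 0 5 2]
After op 2 (in_shuffle): [1 4 0 3 5 7 2 6]
After op 3 (cut(5)): [7 2 6 1 4 0 3 5]
After op 4 (cut(1)): [2 6 1 4 0 3 5 7]
After op 5 (cut(6)): [5 7 2 6 1 4 0 3]
After op 6 (reverse): [3 0 4 1 6 2 7 5]
After op 7 (out_shuffle): [3 6 0 2 4 7 1 5]
After op 8 (out_shuffle): [3 4 6 7 0 1 2 5]
Card 1 is at position 5.

Answer: 5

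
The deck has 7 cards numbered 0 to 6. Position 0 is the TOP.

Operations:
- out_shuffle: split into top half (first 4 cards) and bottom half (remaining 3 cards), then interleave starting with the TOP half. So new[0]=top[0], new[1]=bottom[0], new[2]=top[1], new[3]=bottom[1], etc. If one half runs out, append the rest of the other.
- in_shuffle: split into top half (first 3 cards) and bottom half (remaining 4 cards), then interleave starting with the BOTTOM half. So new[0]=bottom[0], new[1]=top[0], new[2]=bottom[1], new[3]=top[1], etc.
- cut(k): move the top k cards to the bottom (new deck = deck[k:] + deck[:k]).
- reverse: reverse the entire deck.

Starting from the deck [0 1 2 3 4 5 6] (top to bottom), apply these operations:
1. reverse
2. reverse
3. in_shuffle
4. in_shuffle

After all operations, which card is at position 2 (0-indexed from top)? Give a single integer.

After op 1 (reverse): [6 5 4 3 2 1 0]
After op 2 (reverse): [0 1 2 3 4 5 6]
After op 3 (in_shuffle): [3 0 4 1 5 2 6]
After op 4 (in_shuffle): [1 3 5 0 2 4 6]
Position 2: card 5.

Answer: 5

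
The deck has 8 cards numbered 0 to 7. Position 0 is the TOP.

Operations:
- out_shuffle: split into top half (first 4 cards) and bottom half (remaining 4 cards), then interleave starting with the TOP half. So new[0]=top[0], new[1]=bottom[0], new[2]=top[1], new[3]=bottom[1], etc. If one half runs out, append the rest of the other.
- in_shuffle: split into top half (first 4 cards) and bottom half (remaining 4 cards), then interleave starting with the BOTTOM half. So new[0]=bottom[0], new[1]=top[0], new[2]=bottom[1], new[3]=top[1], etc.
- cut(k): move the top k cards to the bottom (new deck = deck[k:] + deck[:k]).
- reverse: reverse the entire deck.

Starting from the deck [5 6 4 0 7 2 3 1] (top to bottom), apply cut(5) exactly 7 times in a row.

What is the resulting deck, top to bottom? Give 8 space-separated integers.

Answer: 0 7 2 3 1 5 6 4

Derivation:
After op 1 (cut(5)): [2 3 1 5 6 4 0 7]
After op 2 (cut(5)): [4 0 7 2 3 1 5 6]
After op 3 (cut(5)): [1 5 6 4 0 7 2 3]
After op 4 (cut(5)): [7 2 3 1 5 6 4 0]
After op 5 (cut(5)): [6 4 0 7 2 3 1 5]
After op 6 (cut(5)): [3 1 5 6 4 0 7 2]
After op 7 (cut(5)): [0 7 2 3 1 5 6 4]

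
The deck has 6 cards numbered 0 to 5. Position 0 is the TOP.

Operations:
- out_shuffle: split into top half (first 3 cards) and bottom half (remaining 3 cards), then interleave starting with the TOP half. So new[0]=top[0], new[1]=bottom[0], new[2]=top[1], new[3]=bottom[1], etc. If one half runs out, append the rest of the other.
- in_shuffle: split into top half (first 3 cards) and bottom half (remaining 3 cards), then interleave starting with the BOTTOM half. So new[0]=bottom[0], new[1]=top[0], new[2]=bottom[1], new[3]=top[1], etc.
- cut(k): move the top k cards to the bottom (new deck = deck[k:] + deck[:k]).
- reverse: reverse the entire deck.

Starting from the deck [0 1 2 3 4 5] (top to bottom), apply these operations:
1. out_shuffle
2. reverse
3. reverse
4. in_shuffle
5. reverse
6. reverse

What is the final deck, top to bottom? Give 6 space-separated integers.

Answer: 4 0 2 3 5 1

Derivation:
After op 1 (out_shuffle): [0 3 1 4 2 5]
After op 2 (reverse): [5 2 4 1 3 0]
After op 3 (reverse): [0 3 1 4 2 5]
After op 4 (in_shuffle): [4 0 2 3 5 1]
After op 5 (reverse): [1 5 3 2 0 4]
After op 6 (reverse): [4 0 2 3 5 1]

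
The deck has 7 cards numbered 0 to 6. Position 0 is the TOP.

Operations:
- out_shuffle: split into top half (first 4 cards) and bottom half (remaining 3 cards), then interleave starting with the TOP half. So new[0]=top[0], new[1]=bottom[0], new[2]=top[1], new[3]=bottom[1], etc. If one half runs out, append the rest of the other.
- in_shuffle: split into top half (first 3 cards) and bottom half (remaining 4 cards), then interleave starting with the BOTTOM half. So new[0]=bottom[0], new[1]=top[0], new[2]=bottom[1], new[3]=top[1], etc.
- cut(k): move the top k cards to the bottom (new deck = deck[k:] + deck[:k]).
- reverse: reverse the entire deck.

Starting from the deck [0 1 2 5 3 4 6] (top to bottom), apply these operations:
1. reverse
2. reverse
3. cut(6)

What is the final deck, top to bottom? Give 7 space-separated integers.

Answer: 6 0 1 2 5 3 4

Derivation:
After op 1 (reverse): [6 4 3 5 2 1 0]
After op 2 (reverse): [0 1 2 5 3 4 6]
After op 3 (cut(6)): [6 0 1 2 5 3 4]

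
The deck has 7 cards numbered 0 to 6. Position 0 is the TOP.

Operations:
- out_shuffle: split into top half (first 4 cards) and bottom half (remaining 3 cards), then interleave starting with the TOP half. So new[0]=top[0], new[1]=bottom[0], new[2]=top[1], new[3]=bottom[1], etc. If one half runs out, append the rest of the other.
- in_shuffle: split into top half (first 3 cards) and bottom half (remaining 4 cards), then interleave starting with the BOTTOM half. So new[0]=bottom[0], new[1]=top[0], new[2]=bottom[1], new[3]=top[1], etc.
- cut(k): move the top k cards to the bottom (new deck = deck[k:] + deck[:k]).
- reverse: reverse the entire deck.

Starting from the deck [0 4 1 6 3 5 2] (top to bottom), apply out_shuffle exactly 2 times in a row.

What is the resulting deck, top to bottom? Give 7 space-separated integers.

After op 1 (out_shuffle): [0 3 4 5 1 2 6]
After op 2 (out_shuffle): [0 1 3 2 4 6 5]

Answer: 0 1 3 2 4 6 5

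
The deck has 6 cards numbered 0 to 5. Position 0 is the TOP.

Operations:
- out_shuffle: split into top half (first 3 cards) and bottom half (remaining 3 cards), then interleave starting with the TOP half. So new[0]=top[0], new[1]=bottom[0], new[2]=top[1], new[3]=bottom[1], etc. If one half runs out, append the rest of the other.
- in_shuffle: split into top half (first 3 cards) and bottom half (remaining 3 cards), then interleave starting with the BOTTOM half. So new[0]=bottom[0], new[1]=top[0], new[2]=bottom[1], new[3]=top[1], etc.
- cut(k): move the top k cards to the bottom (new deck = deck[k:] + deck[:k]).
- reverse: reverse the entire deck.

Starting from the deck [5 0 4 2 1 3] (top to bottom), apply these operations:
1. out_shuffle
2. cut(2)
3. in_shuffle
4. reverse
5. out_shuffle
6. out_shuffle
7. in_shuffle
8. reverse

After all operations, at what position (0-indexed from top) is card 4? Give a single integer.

Answer: 4

Derivation:
After op 1 (out_shuffle): [5 2 0 1 4 3]
After op 2 (cut(2)): [0 1 4 3 5 2]
After op 3 (in_shuffle): [3 0 5 1 2 4]
After op 4 (reverse): [4 2 1 5 0 3]
After op 5 (out_shuffle): [4 5 2 0 1 3]
After op 6 (out_shuffle): [4 0 5 1 2 3]
After op 7 (in_shuffle): [1 4 2 0 3 5]
After op 8 (reverse): [5 3 0 2 4 1]
Card 4 is at position 4.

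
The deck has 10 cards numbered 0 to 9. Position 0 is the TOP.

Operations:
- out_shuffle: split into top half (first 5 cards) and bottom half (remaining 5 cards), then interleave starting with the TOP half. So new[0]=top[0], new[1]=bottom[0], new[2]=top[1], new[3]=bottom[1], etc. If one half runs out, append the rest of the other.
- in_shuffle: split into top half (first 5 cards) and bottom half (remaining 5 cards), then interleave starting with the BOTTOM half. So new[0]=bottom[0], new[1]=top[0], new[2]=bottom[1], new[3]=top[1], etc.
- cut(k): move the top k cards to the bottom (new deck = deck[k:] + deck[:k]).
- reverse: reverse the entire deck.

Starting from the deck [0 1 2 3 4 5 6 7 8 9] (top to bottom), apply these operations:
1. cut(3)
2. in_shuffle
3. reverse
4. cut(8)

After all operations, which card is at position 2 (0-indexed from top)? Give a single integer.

After op 1 (cut(3)): [3 4 5 6 7 8 9 0 1 2]
After op 2 (in_shuffle): [8 3 9 4 0 5 1 6 2 7]
After op 3 (reverse): [7 2 6 1 5 0 4 9 3 8]
After op 4 (cut(8)): [3 8 7 2 6 1 5 0 4 9]
Position 2: card 7.

Answer: 7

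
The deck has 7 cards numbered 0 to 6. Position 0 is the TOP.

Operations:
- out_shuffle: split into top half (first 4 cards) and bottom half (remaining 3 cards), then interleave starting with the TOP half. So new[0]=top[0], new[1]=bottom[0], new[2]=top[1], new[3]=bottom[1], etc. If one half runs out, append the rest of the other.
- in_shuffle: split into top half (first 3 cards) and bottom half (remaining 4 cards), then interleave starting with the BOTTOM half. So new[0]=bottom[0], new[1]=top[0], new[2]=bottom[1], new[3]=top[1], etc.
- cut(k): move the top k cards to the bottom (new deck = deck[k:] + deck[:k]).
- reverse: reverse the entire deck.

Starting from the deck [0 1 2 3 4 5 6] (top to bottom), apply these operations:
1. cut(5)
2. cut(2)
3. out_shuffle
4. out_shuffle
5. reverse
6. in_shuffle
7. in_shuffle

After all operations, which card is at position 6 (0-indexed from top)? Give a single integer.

Answer: 0

Derivation:
After op 1 (cut(5)): [5 6 0 1 2 3 4]
After op 2 (cut(2)): [0 1 2 3 4 5 6]
After op 3 (out_shuffle): [0 4 1 5 2 6 3]
After op 4 (out_shuffle): [0 2 4 6 1 3 5]
After op 5 (reverse): [5 3 1 6 4 2 0]
After op 6 (in_shuffle): [6 5 4 3 2 1 0]
After op 7 (in_shuffle): [3 6 2 5 1 4 0]
Position 6: card 0.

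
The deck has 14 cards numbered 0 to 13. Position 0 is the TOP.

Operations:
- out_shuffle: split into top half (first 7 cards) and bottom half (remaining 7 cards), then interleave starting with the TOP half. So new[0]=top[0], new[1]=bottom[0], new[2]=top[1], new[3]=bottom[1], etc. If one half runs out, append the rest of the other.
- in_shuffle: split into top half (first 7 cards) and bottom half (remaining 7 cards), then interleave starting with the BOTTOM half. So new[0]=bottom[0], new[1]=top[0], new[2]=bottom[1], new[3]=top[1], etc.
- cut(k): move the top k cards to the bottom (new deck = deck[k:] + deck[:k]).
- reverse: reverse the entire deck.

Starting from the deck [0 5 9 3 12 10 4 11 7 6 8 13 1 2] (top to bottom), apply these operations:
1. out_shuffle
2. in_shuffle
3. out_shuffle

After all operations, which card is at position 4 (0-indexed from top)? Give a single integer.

Answer: 12

Derivation:
After op 1 (out_shuffle): [0 11 5 7 9 6 3 8 12 13 10 1 4 2]
After op 2 (in_shuffle): [8 0 12 11 13 5 10 7 1 9 4 6 2 3]
After op 3 (out_shuffle): [8 7 0 1 12 9 11 4 13 6 5 2 10 3]
Position 4: card 12.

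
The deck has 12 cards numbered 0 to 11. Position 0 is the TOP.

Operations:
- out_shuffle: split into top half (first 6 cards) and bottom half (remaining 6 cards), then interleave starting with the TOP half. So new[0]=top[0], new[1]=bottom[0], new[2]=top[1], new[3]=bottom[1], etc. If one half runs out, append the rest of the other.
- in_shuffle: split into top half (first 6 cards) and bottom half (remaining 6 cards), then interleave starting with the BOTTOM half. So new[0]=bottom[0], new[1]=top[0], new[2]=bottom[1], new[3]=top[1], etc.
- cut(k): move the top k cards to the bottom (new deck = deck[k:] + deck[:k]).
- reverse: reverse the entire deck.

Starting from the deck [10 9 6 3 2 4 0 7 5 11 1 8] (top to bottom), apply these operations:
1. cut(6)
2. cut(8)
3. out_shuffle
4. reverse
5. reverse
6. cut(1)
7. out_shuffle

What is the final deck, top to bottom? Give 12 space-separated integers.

Answer: 5 8 3 0 11 10 2 7 1 9 4 6

Derivation:
After op 1 (cut(6)): [0 7 5 11 1 8 10 9 6 3 2 4]
After op 2 (cut(8)): [6 3 2 4 0 7 5 11 1 8 10 9]
After op 3 (out_shuffle): [6 5 3 11 2 1 4 8 0 10 7 9]
After op 4 (reverse): [9 7 10 0 8 4 1 2 11 3 5 6]
After op 5 (reverse): [6 5 3 11 2 1 4 8 0 10 7 9]
After op 6 (cut(1)): [5 3 11 2 1 4 8 0 10 7 9 6]
After op 7 (out_shuffle): [5 8 3 0 11 10 2 7 1 9 4 6]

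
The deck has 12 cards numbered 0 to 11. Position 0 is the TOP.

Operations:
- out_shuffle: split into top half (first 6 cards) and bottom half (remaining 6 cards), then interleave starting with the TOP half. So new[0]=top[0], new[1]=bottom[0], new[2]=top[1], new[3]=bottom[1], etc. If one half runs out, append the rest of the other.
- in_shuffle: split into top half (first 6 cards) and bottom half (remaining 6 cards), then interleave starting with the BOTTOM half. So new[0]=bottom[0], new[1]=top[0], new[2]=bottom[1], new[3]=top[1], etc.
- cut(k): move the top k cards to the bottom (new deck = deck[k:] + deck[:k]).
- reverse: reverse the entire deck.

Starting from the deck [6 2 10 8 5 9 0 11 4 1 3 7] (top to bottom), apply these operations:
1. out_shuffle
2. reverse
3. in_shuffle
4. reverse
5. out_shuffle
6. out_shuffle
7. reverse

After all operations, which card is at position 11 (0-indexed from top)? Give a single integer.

After op 1 (out_shuffle): [6 0 2 11 10 4 8 1 5 3 9 7]
After op 2 (reverse): [7 9 3 5 1 8 4 10 11 2 0 6]
After op 3 (in_shuffle): [4 7 10 9 11 3 2 5 0 1 6 8]
After op 4 (reverse): [8 6 1 0 5 2 3 11 9 10 7 4]
After op 5 (out_shuffle): [8 3 6 11 1 9 0 10 5 7 2 4]
After op 6 (out_shuffle): [8 0 3 10 6 5 11 7 1 2 9 4]
After op 7 (reverse): [4 9 2 1 7 11 5 6 10 3 0 8]
Position 11: card 8.

Answer: 8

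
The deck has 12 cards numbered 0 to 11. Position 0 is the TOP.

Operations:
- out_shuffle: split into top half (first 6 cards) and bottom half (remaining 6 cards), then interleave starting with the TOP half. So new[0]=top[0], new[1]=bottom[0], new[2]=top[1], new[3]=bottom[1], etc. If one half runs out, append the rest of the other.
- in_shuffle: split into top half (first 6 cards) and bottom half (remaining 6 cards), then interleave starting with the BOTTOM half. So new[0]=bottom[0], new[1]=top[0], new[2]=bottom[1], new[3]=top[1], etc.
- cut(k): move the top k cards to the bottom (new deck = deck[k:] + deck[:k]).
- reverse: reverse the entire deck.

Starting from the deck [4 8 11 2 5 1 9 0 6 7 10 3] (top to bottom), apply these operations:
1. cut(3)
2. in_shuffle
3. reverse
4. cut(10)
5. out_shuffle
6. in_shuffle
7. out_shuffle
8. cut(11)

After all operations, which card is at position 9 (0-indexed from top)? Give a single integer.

Answer: 0

Derivation:
After op 1 (cut(3)): [2 5 1 9 0 6 7 10 3 4 8 11]
After op 2 (in_shuffle): [7 2 10 5 3 1 4 9 8 0 11 6]
After op 3 (reverse): [6 11 0 8 9 4 1 3 5 10 2 7]
After op 4 (cut(10)): [2 7 6 11 0 8 9 4 1 3 5 10]
After op 5 (out_shuffle): [2 9 7 4 6 1 11 3 0 5 8 10]
After op 6 (in_shuffle): [11 2 3 9 0 7 5 4 8 6 10 1]
After op 7 (out_shuffle): [11 5 2 4 3 8 9 6 0 10 7 1]
After op 8 (cut(11)): [1 11 5 2 4 3 8 9 6 0 10 7]
Position 9: card 0.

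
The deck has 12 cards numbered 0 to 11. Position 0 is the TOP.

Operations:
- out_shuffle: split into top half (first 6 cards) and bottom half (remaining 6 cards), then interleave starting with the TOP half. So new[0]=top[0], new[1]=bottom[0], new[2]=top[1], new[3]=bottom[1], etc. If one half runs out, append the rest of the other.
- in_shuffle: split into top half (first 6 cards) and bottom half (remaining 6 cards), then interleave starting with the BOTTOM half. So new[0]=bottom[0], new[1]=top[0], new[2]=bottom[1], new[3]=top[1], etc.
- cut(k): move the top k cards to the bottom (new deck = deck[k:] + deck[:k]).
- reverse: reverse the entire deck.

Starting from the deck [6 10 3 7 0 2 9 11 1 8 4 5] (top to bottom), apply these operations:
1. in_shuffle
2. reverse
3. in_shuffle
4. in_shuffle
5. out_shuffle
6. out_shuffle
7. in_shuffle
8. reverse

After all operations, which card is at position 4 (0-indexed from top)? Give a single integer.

Answer: 10

Derivation:
After op 1 (in_shuffle): [9 6 11 10 1 3 8 7 4 0 5 2]
After op 2 (reverse): [2 5 0 4 7 8 3 1 10 11 6 9]
After op 3 (in_shuffle): [3 2 1 5 10 0 11 4 6 7 9 8]
After op 4 (in_shuffle): [11 3 4 2 6 1 7 5 9 10 8 0]
After op 5 (out_shuffle): [11 7 3 5 4 9 2 10 6 8 1 0]
After op 6 (out_shuffle): [11 2 7 10 3 6 5 8 4 1 9 0]
After op 7 (in_shuffle): [5 11 8 2 4 7 1 10 9 3 0 6]
After op 8 (reverse): [6 0 3 9 10 1 7 4 2 8 11 5]
Position 4: card 10.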